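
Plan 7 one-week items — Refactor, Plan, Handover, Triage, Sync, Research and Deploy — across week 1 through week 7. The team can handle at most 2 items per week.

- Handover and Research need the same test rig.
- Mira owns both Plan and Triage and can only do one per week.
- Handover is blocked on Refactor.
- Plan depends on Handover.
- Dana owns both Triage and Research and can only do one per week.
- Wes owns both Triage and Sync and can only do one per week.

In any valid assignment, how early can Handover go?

week 2

Precedence pushes Handover to at least week 2; downstream work caps Handover at week 6.
Handover at week 2 is achievable: Refactor=week 1, Research=week 3, Handover=week 2, Triage=week 1, Sync=week 2, Plan=week 3, Deploy=week 4.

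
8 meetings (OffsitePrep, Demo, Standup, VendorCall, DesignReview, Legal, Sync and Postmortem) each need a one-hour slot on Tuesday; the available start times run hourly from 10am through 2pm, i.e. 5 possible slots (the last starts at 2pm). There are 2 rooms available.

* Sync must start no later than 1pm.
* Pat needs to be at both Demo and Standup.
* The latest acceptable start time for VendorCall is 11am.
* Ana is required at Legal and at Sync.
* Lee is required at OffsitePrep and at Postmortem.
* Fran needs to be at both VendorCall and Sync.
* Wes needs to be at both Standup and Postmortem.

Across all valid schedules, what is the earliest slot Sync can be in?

Sync's own window allows nothing later than 1pm.
Sync at 10am is achievable: VendorCall -> 11am; OffsitePrep -> 10am; Demo -> 11am; Standup -> 12pm; Legal -> 1pm; DesignReview -> 12pm; Sync -> 10am; Postmortem -> 1pm.

10am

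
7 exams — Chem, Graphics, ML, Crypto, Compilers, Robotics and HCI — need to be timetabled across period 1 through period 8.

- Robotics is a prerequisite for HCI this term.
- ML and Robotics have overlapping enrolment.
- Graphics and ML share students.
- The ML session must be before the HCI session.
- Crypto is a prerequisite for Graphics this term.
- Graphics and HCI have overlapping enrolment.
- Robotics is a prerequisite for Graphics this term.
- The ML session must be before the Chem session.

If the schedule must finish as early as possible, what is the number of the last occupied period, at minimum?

The precedence chain requires at least 2 distinct periods.
Those bounds only give 2; check 3 periods directly (anything shorter is at least as hard).
Could 3 periods be enough, i.e. nothing placed later than period 3? No: Chem must come after ML (at period 1 or later) → {period 2, period 3}; ML must come before Chem (at period 3 or earlier) → {period 1, period 2}; HCI must come after ML (at period 1 or later) → {period 2, period 3}; Graphics must come after Robotics (at period 1 or later) → {period 2, period 3}; Robotics must come before Graphics (at period 3 or earlier) → {period 1, period 2}; Graphics, ML, Robotics and HCI must all be in different periods (Graphics/ML can't share; Graphics and Robotics are ordered by precedence; Graphics/HCI can't share; ML/Robotics can't share; ML and HCI are ordered by precedence; Robotics and HCI are ordered by precedence), but they are limited to Graphics in {period 2, period 3}, ML in {period 1, period 2}, Robotics in {period 1, period 2}, HCI in {period 2, period 3} — together just 3 periods: 4 exams can't fit in 3 distinct periods.
So 3 periods is not enough.
4 works (last occupied period: period 4): for example Robotics in period 1; Graphics in period 2; Crypto in period 1; ML in period 3; HCI in period 4; Compilers in period 1; Chem in period 4.

period 4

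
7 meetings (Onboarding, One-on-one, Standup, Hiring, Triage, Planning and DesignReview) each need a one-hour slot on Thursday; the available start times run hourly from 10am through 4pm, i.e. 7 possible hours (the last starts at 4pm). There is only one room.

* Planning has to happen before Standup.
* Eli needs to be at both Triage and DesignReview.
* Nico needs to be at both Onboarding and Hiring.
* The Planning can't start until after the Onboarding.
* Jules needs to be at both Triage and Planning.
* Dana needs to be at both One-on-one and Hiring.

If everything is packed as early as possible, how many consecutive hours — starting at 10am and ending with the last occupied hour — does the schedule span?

The precedence chain requires at least 3 distinct hours.
With at most 1 per hour and 7 meetings, at least 7 hours are needed.
7 works (last occupied hour: 4pm): for example Onboarding in 10am, Planning in 11am, Triage in 3pm, DesignReview in 4pm, Standup in 12pm, Hiring in 2pm, One-on-one in 1pm.

7 hours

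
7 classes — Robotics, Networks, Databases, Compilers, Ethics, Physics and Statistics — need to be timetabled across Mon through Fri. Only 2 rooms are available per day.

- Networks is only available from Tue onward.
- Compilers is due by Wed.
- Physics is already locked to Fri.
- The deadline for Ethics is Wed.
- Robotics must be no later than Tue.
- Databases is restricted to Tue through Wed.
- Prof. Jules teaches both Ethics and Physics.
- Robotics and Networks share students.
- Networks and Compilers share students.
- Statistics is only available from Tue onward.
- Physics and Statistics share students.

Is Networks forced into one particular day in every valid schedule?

No

Networks can be Tue (e.g. Robotics -> Mon, Networks -> Tue, Databases -> Tue, Physics -> Fri, Compilers -> Mon, Ethics -> Wed, Statistics -> Wed) or Wed (e.g. Physics -> Fri; Compilers -> Mon; Ethics -> Tue; Statistics -> Wed; Databases -> Tue; Robotics -> Mon; Networks -> Wed).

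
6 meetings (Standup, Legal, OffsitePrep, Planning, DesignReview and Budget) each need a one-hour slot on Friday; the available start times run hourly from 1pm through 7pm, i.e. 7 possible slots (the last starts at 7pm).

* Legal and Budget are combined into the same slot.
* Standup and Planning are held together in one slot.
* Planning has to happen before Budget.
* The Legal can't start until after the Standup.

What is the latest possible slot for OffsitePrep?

OffsitePrep at 7pm is achievable: Legal in 2pm, Planning in 1pm, Standup in 1pm, OffsitePrep in 7pm, DesignReview in 1pm, Budget in 2pm.

7pm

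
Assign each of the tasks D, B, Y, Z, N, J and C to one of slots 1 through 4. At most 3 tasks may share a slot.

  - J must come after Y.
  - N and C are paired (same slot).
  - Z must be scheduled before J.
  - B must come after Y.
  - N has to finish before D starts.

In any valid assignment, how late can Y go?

Downstream work caps Y at 3.
Y at 3 is achievable: J -> 4, C -> 1, Z -> 1, Y -> 3, D -> 2, B -> 4, N -> 1.

3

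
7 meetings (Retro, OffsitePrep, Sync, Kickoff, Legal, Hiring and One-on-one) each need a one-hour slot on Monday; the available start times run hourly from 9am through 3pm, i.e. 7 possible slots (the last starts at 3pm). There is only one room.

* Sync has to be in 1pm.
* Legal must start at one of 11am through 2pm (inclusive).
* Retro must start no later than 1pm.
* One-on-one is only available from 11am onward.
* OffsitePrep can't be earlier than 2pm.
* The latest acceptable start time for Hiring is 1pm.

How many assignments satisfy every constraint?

Splitting on Retro: it can be 9am (16), 10am (16), 11am (6), 12pm (6). Listing each branch's schedules as (OffsitePrep, Sync, Kickoff, Legal, Hiring, One-on-one):
Retro=9am: (2pm,1pm,10am,11am,12pm,3pm) (2pm,1pm,10am,12pm,11am,3pm) (2pm,1pm,11am,12pm,10am,3pm) (2pm,1pm,12pm,11am,10am,3pm) (2pm,1pm,3pm,11am,10am,12pm) (2pm,1pm,3pm,12pm,10am,11am) (3pm,1pm,10am,11am,12pm,2pm) (3pm,1pm,10am,12pm,11am,2pm) (3pm,1pm,10am,2pm,11am,12pm) (3pm,1pm,10am,2pm,12pm,11am) (3pm,1pm,11am,12pm,10am,2pm) (3pm,1pm,11am,2pm,10am,12pm) (3pm,1pm,12pm,11am,10am,2pm) (3pm,1pm,12pm,2pm,10am,11am) (3pm,1pm,2pm,11am,10am,12pm) (3pm,1pm,2pm,12pm,10am,11am) — 16.
Retro=10am: (2pm,1pm,9am,11am,12pm,3pm) (2pm,1pm,9am,12pm,11am,3pm) (2pm,1pm,11am,12pm,9am,3pm) (2pm,1pm,12pm,11am,9am,3pm) (2pm,1pm,3pm,11am,9am,12pm) (2pm,1pm,3pm,12pm,9am,11am) (3pm,1pm,9am,11am,12pm,2pm) (3pm,1pm,9am,12pm,11am,2pm) (3pm,1pm,9am,2pm,11am,12pm) (3pm,1pm,9am,2pm,12pm,11am) (3pm,1pm,11am,12pm,9am,2pm) (3pm,1pm,11am,2pm,9am,12pm) (3pm,1pm,12pm,11am,9am,2pm) (3pm,1pm,12pm,2pm,9am,11am) (3pm,1pm,2pm,11am,9am,12pm) (3pm,1pm,2pm,12pm,9am,11am) — 16.
Retro=11am: (2pm,1pm,9am,12pm,10am,3pm) (2pm,1pm,10am,12pm,9am,3pm) (3pm,1pm,9am,12pm,10am,2pm) (3pm,1pm,9am,2pm,10am,12pm) (3pm,1pm,10am,12pm,9am,2pm) (3pm,1pm,10am,2pm,9am,12pm) — 6.
Retro=12pm: (2pm,1pm,9am,11am,10am,3pm) (2pm,1pm,10am,11am,9am,3pm) (3pm,1pm,9am,11am,10am,2pm) (3pm,1pm,9am,2pm,10am,11am) (3pm,1pm,10am,11am,9am,2pm) (3pm,1pm,10am,2pm,9am,11am) — 6.
Summing: 16 + 16 + 6 + 6 = 44.

44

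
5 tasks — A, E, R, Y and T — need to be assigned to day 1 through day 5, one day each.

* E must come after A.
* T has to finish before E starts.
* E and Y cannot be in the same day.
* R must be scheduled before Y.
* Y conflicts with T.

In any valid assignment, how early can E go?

day 2

Precedence pushes E to at least day 2.
E at day 2 is achievable: T=day 1, E=day 2, A=day 1, Y=day 3, R=day 1.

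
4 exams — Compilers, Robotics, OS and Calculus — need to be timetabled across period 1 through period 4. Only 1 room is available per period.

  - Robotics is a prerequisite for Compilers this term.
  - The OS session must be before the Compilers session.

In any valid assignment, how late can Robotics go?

period 3

Downstream work caps Robotics at period 3.
Robotics at period 3 is achievable: Compilers=period 4; Calculus=period 2; OS=period 1; Robotics=period 3.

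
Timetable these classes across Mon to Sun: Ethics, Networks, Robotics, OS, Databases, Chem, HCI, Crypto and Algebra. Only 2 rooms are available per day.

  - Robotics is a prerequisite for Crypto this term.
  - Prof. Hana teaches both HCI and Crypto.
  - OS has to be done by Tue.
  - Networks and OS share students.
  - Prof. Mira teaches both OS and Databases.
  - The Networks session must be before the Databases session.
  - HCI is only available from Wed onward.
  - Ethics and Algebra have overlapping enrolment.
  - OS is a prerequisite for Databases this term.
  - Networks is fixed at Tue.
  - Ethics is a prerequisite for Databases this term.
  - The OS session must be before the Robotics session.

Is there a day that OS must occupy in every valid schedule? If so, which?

Mon

OS's window is Mon–Tue.
Networks is fixed at Tue, and OS can't share a day with Networks.
So OS must be Mon.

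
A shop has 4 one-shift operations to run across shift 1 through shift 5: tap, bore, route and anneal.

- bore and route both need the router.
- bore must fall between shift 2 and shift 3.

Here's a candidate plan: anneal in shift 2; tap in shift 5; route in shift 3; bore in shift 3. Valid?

bore must fall between shift 2 and shift 3 — holds.
bore and route both need the router — violated.

No — it violates: bore and route both need the router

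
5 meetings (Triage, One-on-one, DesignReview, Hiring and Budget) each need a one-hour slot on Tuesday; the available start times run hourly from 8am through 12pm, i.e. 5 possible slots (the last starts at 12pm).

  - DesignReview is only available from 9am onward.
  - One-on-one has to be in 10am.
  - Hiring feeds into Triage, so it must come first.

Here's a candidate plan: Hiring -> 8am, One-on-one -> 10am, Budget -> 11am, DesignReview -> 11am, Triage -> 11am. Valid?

One-on-one has to be in 10am — holds.
Hiring feeds into Triage, so it must come first — holds.
DesignReview is only available from 9am onward — holds.

Yes, all constraints hold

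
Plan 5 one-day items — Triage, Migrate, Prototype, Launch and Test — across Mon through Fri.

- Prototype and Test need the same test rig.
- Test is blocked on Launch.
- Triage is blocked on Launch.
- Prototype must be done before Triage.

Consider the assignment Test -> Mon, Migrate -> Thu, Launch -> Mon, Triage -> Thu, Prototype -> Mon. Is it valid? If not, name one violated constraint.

Test is blocked on Launch — violated.
Prototype and Test need the same test rig — violated.
Triage is blocked on Launch — holds.
Prototype must be done before Triage — holds.

Invalid. Prototype and Test need the same test rig.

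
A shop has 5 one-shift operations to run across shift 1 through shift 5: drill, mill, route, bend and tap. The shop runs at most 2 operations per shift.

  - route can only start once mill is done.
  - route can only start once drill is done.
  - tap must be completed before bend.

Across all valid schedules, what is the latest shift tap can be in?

Downstream work caps tap at shift 4.
tap at shift 4 is achievable: drill=shift 1, mill=shift 1, bend=shift 5, tap=shift 4, route=shift 2.

shift 4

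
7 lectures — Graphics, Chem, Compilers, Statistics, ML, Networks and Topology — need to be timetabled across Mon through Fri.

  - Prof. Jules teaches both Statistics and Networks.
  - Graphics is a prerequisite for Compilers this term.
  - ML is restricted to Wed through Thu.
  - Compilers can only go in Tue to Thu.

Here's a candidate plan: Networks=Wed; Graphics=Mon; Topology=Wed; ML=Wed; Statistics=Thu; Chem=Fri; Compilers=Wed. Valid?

Valid

Compilers can only go in Tue to Thu — holds.
Graphics is a prerequisite for Compilers this term — holds.
Prof. Jules teaches both Statistics and Networks — holds.
ML is restricted to Wed through Thu — holds.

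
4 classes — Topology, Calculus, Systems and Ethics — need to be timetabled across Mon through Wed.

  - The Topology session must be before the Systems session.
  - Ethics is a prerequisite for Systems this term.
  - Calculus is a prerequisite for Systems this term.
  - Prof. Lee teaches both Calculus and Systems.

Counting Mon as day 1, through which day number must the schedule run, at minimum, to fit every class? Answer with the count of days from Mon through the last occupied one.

The precedence chain requires at least 2 distinct days.
2 works (last occupied day: Tue): for example Ethics -> Mon, Topology -> Mon, Calculus -> Mon, Systems -> Tue.

2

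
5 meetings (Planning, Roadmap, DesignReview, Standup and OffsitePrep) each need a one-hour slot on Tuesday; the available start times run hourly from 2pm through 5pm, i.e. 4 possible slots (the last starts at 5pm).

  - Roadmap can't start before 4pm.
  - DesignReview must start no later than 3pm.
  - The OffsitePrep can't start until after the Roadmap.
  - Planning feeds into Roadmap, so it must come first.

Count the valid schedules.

16

Splitting on Planning: it can be 2pm (8), 3pm (8). Listing each branch's schedules as (Roadmap, DesignReview, Standup, OffsitePrep):
Planning=2pm: (4pm,2pm,2pm,5pm) (4pm,2pm,3pm,5pm) (4pm,2pm,4pm,5pm) (4pm,2pm,5pm,5pm) (4pm,3pm,2pm,5pm) (4pm,3pm,3pm,5pm) (4pm,3pm,4pm,5pm) (4pm,3pm,5pm,5pm) — 8.
Planning=3pm: (4pm,2pm,2pm,5pm) (4pm,2pm,3pm,5pm) (4pm,2pm,4pm,5pm) (4pm,2pm,5pm,5pm) (4pm,3pm,2pm,5pm) (4pm,3pm,3pm,5pm) (4pm,3pm,4pm,5pm) (4pm,3pm,5pm,5pm) — 8.
Summing: 8 + 8 = 16.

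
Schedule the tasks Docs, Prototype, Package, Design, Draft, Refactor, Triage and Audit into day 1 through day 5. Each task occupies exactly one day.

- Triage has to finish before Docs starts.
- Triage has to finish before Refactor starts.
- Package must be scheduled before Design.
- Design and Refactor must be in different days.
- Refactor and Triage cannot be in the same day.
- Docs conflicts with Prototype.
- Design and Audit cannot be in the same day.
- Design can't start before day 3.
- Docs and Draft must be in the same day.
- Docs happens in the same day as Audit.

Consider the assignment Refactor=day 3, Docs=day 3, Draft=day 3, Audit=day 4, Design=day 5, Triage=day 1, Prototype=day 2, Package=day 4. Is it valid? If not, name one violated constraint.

Design and Audit cannot be in the same day — holds.
Triage has to finish before Refactor starts — holds.
Refactor and Triage cannot be in the same day — holds.
Docs conflicts with Prototype — holds.
Package must be scheduled before Design — holds.
Design can't start before day 3 — holds.
Docs and Draft must be in the same day — holds.
Design and Refactor must be in different days — holds.
Triage has to finish before Docs starts — holds.
Docs happens in the same day as Audit — violated.

Invalid. Docs happens in the same day as Audit.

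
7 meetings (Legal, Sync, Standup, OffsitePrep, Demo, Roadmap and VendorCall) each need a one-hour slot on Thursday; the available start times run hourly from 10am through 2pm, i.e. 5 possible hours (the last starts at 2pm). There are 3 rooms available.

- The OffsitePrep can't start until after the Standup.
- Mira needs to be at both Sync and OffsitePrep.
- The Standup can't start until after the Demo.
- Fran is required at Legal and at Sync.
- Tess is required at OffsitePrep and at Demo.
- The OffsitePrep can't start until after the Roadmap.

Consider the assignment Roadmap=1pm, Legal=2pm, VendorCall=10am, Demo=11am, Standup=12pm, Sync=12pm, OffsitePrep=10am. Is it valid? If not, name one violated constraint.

Fran is required at Legal and at Sync — holds.
Tess is required at OffsitePrep and at Demo — holds.
There are 3 rooms available — holds.
The Standup can't start until after the Demo — holds.
Mira needs to be at both Sync and OffsitePrep — holds.
The OffsitePrep can't start until after the Roadmap — violated.
The OffsitePrep can't start until after the Standup — violated.

No — it violates: The OffsitePrep can't start until after the Roadmap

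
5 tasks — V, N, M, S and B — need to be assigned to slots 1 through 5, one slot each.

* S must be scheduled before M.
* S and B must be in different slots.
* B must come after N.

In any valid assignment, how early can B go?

2

Precedence pushes B to at least 2.
B at 2 is achievable: S=1, N=1, V=1, B=2, M=2.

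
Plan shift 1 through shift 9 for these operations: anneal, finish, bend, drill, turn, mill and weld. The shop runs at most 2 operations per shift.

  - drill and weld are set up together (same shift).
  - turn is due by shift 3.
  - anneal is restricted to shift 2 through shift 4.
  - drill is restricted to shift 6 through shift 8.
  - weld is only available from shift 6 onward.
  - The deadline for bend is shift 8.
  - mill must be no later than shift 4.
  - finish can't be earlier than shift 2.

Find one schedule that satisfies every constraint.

bend in shift 3; drill in shift 6; anneal in shift 2; mill in shift 1; weld in shift 6; turn in shift 1; finish in shift 2

Checking: drill = weld = shift 6; finish=shift 2 in [shift 2,shift 9]; mill=shift 1 in [shift 1,shift 4]; anneal=shift 2 in [shift 2,shift 4]; bend=shift 3 in [shift 1,shift 8]; turn=shift 1 in [shift 1,shift 3]; drill=shift 6 in [shift 6,shift 8]; weld=shift 6 in [shift 6,shift 9]; max 2 per shift (cap 2).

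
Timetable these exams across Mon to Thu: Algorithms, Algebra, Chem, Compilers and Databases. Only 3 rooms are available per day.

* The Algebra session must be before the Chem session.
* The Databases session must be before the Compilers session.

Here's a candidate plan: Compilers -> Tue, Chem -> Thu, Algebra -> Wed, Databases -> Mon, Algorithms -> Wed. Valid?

The Algebra session must be before the Chem session — holds.
Only 3 rooms are available per day — holds.
The Databases session must be before the Compilers session — holds.

Yes, all constraints hold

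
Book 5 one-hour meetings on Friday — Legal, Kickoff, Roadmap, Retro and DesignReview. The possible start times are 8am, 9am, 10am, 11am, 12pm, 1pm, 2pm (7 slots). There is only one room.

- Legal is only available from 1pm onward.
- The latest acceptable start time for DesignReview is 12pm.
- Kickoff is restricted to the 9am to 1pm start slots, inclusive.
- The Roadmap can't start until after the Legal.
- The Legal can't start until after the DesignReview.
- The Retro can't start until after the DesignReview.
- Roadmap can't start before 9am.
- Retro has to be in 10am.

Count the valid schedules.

5

Splitting on Kickoff: it can be 9am (1), 11am (2), 12pm (2). Listing each branch's schedules as (Legal, Roadmap, Retro, DesignReview):
Kickoff=9am: (1pm,2pm,10am,8am) — 1.
Kickoff=11am: (1pm,2pm,10am,8am) (1pm,2pm,10am,9am) — 2.
Kickoff=12pm: (1pm,2pm,10am,8am) (1pm,2pm,10am,9am) — 2.
Summing: 1 + 2 + 2 = 5.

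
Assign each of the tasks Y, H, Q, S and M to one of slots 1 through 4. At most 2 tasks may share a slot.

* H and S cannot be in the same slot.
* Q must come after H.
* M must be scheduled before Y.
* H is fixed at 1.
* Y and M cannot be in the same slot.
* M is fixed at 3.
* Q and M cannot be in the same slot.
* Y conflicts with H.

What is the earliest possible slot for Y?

Precedence pushes Y to at least 4.
Y at 4 is achievable: S in 2, H in 1, Q in 2, Y in 4, M in 3.

4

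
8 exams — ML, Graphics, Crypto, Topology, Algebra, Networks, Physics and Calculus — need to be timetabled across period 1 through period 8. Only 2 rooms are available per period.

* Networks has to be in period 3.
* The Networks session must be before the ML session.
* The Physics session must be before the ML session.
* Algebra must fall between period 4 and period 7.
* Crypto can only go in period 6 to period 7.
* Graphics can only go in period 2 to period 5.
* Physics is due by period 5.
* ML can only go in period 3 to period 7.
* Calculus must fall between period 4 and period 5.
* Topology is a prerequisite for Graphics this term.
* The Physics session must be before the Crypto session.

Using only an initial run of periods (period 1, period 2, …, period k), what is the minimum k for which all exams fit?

The precedence chain requires at least 2 distinct periods.
With at most 2 per period and 8 exams, at least 4 periods are needed.
Crypto can't be placed before period 6, so the schedule must run through at least period 6.
6 works (last occupied period: period 6): for example Networks in period 3; ML in period 5; Physics in period 1; Topology in period 1; Calculus in period 4; Crypto in period 6; Algebra in period 4; Graphics in period 2.

6 periods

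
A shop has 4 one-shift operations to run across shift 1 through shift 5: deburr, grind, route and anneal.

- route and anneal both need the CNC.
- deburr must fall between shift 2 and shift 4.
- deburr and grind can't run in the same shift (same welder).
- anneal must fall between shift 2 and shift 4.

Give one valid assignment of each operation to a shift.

deburr in shift 2; anneal in shift 2; grind in shift 1; route in shift 1

Checking: route(shift 1) != anneal(shift 2); deburr(shift 2) != grind(shift 1); anneal=shift 2 in [shift 2,shift 4]; deburr=shift 2 in [shift 2,shift 4].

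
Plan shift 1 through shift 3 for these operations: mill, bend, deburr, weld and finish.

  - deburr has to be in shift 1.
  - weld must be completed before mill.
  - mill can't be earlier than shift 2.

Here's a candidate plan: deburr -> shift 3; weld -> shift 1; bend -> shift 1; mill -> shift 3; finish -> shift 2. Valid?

weld must be completed before mill — holds.
deburr has to be in shift 1 — violated.
mill can't be earlier than shift 2 — holds.

No. deburr has to be in shift 1 is not satisfied.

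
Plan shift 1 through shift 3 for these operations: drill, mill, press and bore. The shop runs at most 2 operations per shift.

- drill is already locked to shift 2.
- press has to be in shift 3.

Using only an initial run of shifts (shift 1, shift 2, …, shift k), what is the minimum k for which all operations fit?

With at most 2 per shift and 4 operations, at least 2 shifts are needed.
press can't be placed before shift 3, so the schedule must run through at least shift 3.
3 works (last occupied shift: shift 3): for example bore=shift 1; drill=shift 2; press=shift 3; mill=shift 1.

3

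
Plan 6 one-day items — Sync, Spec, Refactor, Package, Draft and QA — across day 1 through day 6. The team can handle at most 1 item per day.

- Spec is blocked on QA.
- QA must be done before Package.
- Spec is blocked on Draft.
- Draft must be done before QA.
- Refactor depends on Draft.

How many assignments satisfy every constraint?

Splitting on Spec: it can be day 3 (6), day 4 (12), day 5 (15), day 6 (15). Listing each branch's schedules as (Sync, Refactor, Package, Draft, QA) by day number:
Spec=day 3: (4,5,6,1,2) (4,6,5,1,2) (5,4,6,1,2) (5,6,4,1,2) (6,4,5,1,2) (6,5,4,1,2) — 6.
Spec=day 4: (1,5,6,2,3) (1,6,5,2,3) (2,5,6,1,3) (2,6,5,1,3) (3,5,6,1,2) (3,6,5,1,2) (5,2,6,1,3) (5,3,6,1,2) (5,6,3,1,2) (6,2,5,1,3) (6,3,5,1,2) (6,5,3,1,2) — 12.
Spec=day 5: (1,3,6,2,4) (1,4,6,2,3) (1,6,4,2,3) (2,3,6,1,4) (2,4,6,1,3) (2,6,4,1,3) (3,2,6,1,4) (3,4,6,1,2) (3,6,4,1,2) (4,2,6,1,3) (4,3,6,1,2) (4,6,3,1,2) (6,2,4,1,3) (6,3,4,1,2) (6,4,3,1,2) — 15.
Spec=day 6: (1,3,5,2,4) (1,4,5,2,3) (1,5,4,2,3) (2,3,5,1,4) (2,4,5,1,3) (2,5,4,1,3) (3,2,5,1,4) (3,4,5,1,2) (3,5,4,1,2) (4,2,5,1,3) (4,3,5,1,2) (4,5,3,1,2) (5,2,4,1,3) (5,3,4,1,2) (5,4,3,1,2) — 15.
Summing: 6 + 12 + 15 + 15 = 48.

48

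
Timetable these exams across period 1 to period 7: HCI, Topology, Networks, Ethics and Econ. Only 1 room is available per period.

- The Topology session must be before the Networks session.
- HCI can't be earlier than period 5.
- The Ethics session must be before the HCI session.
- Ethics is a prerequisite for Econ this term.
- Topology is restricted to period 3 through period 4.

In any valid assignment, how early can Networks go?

Precedence pushes Networks to at least period 4.
Networks at period 4 is achievable: Networks in period 4, Topology in period 3, Econ in period 2, HCI in period 5, Ethics in period 1.

period 4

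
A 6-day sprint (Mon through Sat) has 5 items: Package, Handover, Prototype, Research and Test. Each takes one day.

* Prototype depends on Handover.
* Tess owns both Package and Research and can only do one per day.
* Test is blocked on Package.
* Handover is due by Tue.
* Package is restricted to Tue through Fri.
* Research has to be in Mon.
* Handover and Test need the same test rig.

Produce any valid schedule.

Prototype=Tue, Test=Wed, Handover=Mon, Package=Tue, Research=Mon

Checking: Handover(Mon) before Prototype(Tue); Package(Tue) before Test(Wed); Package(Tue) != Research(Mon); Handover(Mon) != Test(Wed); Research=Mon in [Mon,Mon]; Package=Tue in [Tue,Fri]; Handover=Mon in [Mon,Tue].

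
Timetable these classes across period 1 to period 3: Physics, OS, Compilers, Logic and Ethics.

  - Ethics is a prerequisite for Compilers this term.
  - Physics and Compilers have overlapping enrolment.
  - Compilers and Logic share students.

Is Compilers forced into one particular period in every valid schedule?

Compilers can be period 2 (e.g. Ethics -> period 1; Logic -> period 1; Physics -> period 1; Compilers -> period 2; OS -> period 1) or period 3 (e.g. Physics in period 1; Logic in period 1; Compilers in period 3; OS in period 1; Ethics in period 1).

No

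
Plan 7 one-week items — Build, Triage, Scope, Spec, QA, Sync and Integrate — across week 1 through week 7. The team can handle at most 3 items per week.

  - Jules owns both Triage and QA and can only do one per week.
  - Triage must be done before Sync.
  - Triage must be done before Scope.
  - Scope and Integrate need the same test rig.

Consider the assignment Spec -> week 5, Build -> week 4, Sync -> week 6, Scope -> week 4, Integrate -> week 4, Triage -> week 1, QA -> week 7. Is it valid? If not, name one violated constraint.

No. Scope and Integrate need the same test rig is not satisfied.

Jules owns both Triage and QA and can only do one per week — holds.
Triage must be done before Scope — holds.
Triage must be done before Sync — holds.
Scope and Integrate need the same test rig — violated.
The team can handle at most 3 items per week — holds.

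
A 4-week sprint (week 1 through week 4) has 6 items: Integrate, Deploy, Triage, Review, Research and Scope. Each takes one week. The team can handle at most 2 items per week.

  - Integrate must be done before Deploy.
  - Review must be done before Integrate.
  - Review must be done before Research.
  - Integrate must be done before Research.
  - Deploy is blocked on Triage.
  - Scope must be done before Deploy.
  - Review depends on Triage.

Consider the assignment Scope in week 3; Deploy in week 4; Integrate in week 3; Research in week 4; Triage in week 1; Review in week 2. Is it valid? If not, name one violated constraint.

Scope must be done before Deploy — holds.
Integrate must be done before Deploy — holds.
Review must be done before Integrate — holds.
The team can handle at most 2 items per week — holds.
Deploy is blocked on Triage — holds.
Review must be done before Research — holds.
Review depends on Triage — holds.
Integrate must be done before Research — holds.

Yes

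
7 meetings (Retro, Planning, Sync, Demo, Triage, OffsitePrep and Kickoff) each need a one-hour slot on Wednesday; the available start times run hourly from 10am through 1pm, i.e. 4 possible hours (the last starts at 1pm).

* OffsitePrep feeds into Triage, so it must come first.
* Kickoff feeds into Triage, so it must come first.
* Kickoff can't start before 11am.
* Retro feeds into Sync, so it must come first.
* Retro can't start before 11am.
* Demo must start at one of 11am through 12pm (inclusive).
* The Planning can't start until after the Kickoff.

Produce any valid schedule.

Kickoff=11am; Demo=11am; Retro=11am; Triage=12pm; Planning=12pm; OffsitePrep=10am; Sync=12pm

Checking: Kickoff(11am) before Planning(12pm); Retro(11am) before Sync(12pm); OffsitePrep(10am) before Triage(12pm); Kickoff(11am) before Triage(12pm); Kickoff=11am in [11am,1pm]; Demo=11am in [11am,12pm]; Retro=11am in [11am,1pm].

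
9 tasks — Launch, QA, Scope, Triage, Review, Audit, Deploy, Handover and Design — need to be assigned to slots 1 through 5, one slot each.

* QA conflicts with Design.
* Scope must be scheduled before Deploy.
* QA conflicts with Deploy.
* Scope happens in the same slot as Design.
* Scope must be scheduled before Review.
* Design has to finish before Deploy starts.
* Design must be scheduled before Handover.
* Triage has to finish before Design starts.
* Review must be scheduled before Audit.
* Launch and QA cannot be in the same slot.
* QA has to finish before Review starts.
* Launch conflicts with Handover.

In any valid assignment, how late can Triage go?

Downstream work caps Triage at 2.
Triage at 2 is achievable: QA -> 1, Scope -> 3, Audit -> 5, Deploy -> 4, Triage -> 2, Handover -> 4, Launch -> 2, Review -> 4, Design -> 3.

2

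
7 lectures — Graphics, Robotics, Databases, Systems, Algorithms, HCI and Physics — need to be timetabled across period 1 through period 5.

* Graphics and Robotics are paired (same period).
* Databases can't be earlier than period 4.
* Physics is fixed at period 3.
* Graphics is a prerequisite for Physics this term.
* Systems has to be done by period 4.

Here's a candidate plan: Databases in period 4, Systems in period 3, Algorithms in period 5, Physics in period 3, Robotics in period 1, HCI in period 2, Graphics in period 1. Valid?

Valid

Graphics and Robotics are paired (same period) — holds.
Physics is fixed at period 3 — holds.
Graphics is a prerequisite for Physics this term — holds.
Databases can't be earlier than period 4 — holds.
Systems has to be done by period 4 — holds.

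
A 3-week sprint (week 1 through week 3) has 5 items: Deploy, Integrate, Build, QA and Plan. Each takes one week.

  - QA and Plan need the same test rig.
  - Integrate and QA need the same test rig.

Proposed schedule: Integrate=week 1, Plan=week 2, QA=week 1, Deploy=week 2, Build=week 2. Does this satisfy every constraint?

No. Integrate and QA need the same test rig is not satisfied.

Integrate and QA need the same test rig — violated.
QA and Plan need the same test rig — holds.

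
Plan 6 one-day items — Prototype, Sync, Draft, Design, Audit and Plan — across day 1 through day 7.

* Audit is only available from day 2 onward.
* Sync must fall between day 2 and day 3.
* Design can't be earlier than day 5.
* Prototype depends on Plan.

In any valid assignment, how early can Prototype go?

day 2

Precedence pushes Prototype to at least day 2.
Prototype at day 2 is achievable: Prototype in day 2; Plan in day 1; Sync in day 2; Design in day 5; Draft in day 1; Audit in day 2.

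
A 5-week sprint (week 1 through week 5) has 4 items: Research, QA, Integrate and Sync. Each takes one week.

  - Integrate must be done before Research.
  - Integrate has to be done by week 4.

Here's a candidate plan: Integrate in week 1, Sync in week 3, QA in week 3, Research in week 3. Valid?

Valid

Integrate has to be done by week 4 — holds.
Integrate must be done before Research — holds.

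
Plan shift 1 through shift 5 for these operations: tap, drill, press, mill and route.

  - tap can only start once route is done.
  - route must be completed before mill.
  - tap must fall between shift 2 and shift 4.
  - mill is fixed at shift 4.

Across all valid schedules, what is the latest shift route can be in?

Downstream work caps route at shift 3.
route at shift 3 is achievable: drill -> shift 1, mill -> shift 4, tap -> shift 4, route -> shift 3, press -> shift 1.

shift 3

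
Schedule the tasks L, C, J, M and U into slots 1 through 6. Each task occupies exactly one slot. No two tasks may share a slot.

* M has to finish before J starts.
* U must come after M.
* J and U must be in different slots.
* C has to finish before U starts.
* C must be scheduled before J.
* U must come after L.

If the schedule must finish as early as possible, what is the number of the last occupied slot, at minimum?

The precedence chain requires at least 2 distinct slots.
With at most 1 per slot and 5 tasks, at least 5 slots are needed.
5 works (last occupied slot: 5): for example M -> 2, J -> 5, U -> 4, L -> 3, C -> 1.

slot 5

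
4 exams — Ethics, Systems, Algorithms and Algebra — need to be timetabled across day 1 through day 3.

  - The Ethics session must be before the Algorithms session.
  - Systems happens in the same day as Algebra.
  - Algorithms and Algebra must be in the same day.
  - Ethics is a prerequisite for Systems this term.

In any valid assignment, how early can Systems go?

Precedence pushes Systems to at least day 2.
Systems at day 2 is achievable: Algorithms=day 2; Ethics=day 1; Algebra=day 2; Systems=day 2.

day 2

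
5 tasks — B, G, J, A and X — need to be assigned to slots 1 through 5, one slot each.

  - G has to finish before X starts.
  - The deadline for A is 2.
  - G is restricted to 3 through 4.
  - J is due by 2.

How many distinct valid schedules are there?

Splitting on B: it can be 1 (12), 2 (12), 3 (12), 4 (12), 5 (12). Listing each branch's schedules as (G, J, A, X):
B=1: (3,1,1,4) (3,1,1,5) (3,1,2,4) (3,1,2,5) (3,2,1,4) (3,2,1,5) (3,2,2,4) (3,2,2,5) (4,1,1,5) (4,1,2,5) (4,2,1,5) (4,2,2,5) — 12.
B=2: (3,1,1,4) (3,1,1,5) (3,1,2,4) (3,1,2,5) (3,2,1,4) (3,2,1,5) (3,2,2,4) (3,2,2,5) (4,1,1,5) (4,1,2,5) (4,2,1,5) (4,2,2,5) — 12.
B=3: (3,1,1,4) (3,1,1,5) (3,1,2,4) (3,1,2,5) (3,2,1,4) (3,2,1,5) (3,2,2,4) (3,2,2,5) (4,1,1,5) (4,1,2,5) (4,2,1,5) (4,2,2,5) — 12.
B=4: (3,1,1,4) (3,1,1,5) (3,1,2,4) (3,1,2,5) (3,2,1,4) (3,2,1,5) (3,2,2,4) (3,2,2,5) (4,1,1,5) (4,1,2,5) (4,2,1,5) (4,2,2,5) — 12.
B=5: (3,1,1,4) (3,1,1,5) (3,1,2,4) (3,1,2,5) (3,2,1,4) (3,2,1,5) (3,2,2,4) (3,2,2,5) (4,1,1,5) (4,1,2,5) (4,2,1,5) (4,2,2,5) — 12.
Summing: 12 + 12 + 12 + 12 + 12 = 60.

60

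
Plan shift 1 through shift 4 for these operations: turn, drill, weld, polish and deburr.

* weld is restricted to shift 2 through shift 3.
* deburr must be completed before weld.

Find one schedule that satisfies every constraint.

weld in shift 2, turn in shift 1, deburr in shift 1, polish in shift 1, drill in shift 1

Checking: deburr(shift 1) before weld(shift 2); weld=shift 2 in [shift 2,shift 3].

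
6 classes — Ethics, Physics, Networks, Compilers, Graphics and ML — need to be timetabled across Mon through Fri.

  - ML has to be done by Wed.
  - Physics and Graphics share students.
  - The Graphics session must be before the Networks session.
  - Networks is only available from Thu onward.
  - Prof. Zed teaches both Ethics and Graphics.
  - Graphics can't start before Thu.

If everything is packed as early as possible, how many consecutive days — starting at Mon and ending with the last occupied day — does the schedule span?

5

The precedence chain requires at least 2 distinct days.
Propagating the time windows through the other constraints, Networks can't land before Fri — that is day 5 counting from Mon — so the schedule must run through at least 5 days.
5 works (last occupied day: Fri): for example Physics=Mon; Compilers=Mon; Ethics=Mon; ML=Mon; Graphics=Thu; Networks=Fri.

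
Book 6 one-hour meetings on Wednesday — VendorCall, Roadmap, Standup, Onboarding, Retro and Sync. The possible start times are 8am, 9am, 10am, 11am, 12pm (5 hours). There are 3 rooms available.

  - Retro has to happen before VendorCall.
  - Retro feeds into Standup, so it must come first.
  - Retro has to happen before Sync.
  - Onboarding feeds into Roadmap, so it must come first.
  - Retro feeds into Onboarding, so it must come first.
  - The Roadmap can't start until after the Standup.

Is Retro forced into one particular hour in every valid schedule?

Retro can be 8am (e.g. Retro in 8am; Standup in 9am; Sync in 10am; VendorCall in 9am; Roadmap in 10am; Onboarding in 9am) or 9am (e.g. Standup -> 10am, Roadmap -> 11am, Retro -> 9am, Onboarding -> 10am, VendorCall -> 10am, Sync -> 11am).

No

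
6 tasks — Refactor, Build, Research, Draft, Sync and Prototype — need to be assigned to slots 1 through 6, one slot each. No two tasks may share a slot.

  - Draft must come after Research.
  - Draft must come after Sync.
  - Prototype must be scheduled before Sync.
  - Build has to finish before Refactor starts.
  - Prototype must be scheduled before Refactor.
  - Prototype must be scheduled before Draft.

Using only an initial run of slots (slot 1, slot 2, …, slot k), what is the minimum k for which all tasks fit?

6 slots

The precedence chain requires at least 3 distinct slots.
With at most 1 per slot and 6 tasks, at least 6 slots are needed.
6 works (last occupied slot: 6): for example Refactor -> 6, Research -> 3, Build -> 5, Draft -> 4, Prototype -> 1, Sync -> 2.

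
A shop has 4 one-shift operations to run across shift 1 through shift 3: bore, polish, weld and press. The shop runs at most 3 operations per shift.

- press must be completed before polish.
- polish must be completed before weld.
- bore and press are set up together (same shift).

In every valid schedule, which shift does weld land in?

Precedence pushes weld to at least shift 3.
So weld is pinned to shift 3.

shift 3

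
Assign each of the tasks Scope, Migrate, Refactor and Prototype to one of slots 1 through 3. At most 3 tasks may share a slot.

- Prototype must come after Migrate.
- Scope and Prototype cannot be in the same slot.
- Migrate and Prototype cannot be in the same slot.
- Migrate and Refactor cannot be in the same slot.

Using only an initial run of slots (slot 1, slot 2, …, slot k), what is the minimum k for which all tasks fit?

2

The precedence chain requires at least 2 distinct slots.
With at most 3 per slot and 4 tasks, at least 2 slots are needed.
2 works (last occupied slot: 2): for example Refactor in 2; Prototype in 2; Migrate in 1; Scope in 1.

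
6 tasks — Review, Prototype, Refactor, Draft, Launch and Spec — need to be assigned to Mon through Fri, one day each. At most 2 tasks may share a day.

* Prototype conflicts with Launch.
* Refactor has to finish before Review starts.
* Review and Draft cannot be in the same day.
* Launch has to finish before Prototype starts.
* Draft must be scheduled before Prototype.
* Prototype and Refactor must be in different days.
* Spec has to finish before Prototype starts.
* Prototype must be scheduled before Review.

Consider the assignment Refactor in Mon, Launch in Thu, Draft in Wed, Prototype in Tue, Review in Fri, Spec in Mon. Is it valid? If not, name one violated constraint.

Prototype must be scheduled before Review — holds.
Spec has to finish before Prototype starts — holds.
Launch has to finish before Prototype starts — violated.
At most 2 tasks may share a day — holds.
Prototype and Refactor must be in different days — holds.
Draft must be scheduled before Prototype — violated.
Prototype conflicts with Launch — holds.
Review and Draft cannot be in the same day — holds.
Refactor has to finish before Review starts — holds.

Invalid. Launch has to finish before Prototype starts.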